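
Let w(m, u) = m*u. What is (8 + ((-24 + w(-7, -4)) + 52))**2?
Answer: 4096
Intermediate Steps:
(8 + ((-24 + w(-7, -4)) + 52))**2 = (8 + ((-24 - 7*(-4)) + 52))**2 = (8 + ((-24 + 28) + 52))**2 = (8 + (4 + 52))**2 = (8 + 56)**2 = 64**2 = 4096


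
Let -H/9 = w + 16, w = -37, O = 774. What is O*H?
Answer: 146286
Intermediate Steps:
H = 189 (H = -9*(-37 + 16) = -9*(-21) = 189)
O*H = 774*189 = 146286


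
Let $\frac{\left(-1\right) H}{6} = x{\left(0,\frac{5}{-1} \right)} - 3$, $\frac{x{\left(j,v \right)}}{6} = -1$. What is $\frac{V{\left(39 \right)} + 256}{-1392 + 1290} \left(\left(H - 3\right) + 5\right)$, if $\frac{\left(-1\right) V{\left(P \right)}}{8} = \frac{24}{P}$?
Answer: $- \frac{1792}{13} \approx -137.85$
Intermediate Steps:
$x{\left(j,v \right)} = -6$ ($x{\left(j,v \right)} = 6 \left(-1\right) = -6$)
$V{\left(P \right)} = - \frac{192}{P}$ ($V{\left(P \right)} = - 8 \frac{24}{P} = - \frac{192}{P}$)
$H = 54$ ($H = - 6 \left(-6 - 3\right) = \left(-6\right) \left(-9\right) = 54$)
$\frac{V{\left(39 \right)} + 256}{-1392 + 1290} \left(\left(H - 3\right) + 5\right) = \frac{- \frac{192}{39} + 256}{-1392 + 1290} \left(\left(54 - 3\right) + 5\right) = \frac{\left(-192\right) \frac{1}{39} + 256}{-102} \left(51 + 5\right) = \left(- \frac{64}{13} + 256\right) \left(- \frac{1}{102}\right) 56 = \frac{3264}{13} \left(- \frac{1}{102}\right) 56 = \left(- \frac{32}{13}\right) 56 = - \frac{1792}{13}$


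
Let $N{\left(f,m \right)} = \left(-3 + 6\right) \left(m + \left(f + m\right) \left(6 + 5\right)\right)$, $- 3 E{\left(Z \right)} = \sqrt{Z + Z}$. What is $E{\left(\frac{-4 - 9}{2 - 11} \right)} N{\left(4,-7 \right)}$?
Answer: $\frac{40 \sqrt{26}}{3} \approx 67.987$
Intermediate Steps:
$E{\left(Z \right)} = - \frac{\sqrt{2} \sqrt{Z}}{3}$ ($E{\left(Z \right)} = - \frac{\sqrt{Z + Z}}{3} = - \frac{\sqrt{2 Z}}{3} = - \frac{\sqrt{2} \sqrt{Z}}{3}$)
$N{\left(f,m \right)} = 33 f + 36 m$ ($N{\left(f,m \right)} = 3 \left(m + \left(f + m\right) 11\right) = 3 \left(m + \left(11 f + 11 m\right)\right) = 3 \left(11 f + 12 m\right) = 33 f + 36 m$)
$E{\left(\frac{-4 - 9}{2 - 11} \right)} N{\left(4,-7 \right)} = - \frac{\sqrt{2} \sqrt{\frac{-4 - 9}{2 - 11}}}{3} \left(33 \cdot 4 + 36 \left(-7\right)\right) = - \frac{\sqrt{2} \sqrt{- \frac{13}{-9}}}{3} \left(132 - 252\right) = - \frac{\sqrt{2} \sqrt{\left(-13\right) \left(- \frac{1}{9}\right)}}{3} \left(-120\right) = - \frac{\sqrt{2} \sqrt{\frac{13}{9}}}{3} \left(-120\right) = - \frac{\sqrt{2} \frac{\sqrt{13}}{3}}{3} \left(-120\right) = - \frac{\sqrt{26}}{9} \left(-120\right) = \frac{40 \sqrt{26}}{3}$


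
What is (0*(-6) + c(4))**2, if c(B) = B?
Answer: 16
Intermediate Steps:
(0*(-6) + c(4))**2 = (0*(-6) + 4)**2 = (0 + 4)**2 = 4**2 = 16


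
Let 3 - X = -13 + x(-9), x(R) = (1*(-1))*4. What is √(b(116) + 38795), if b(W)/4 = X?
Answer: 5*√1555 ≈ 197.17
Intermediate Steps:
x(R) = -4 (x(R) = -1*4 = -4)
X = 20 (X = 3 - (-13 - 4) = 3 - 1*(-17) = 3 + 17 = 20)
b(W) = 80 (b(W) = 4*20 = 80)
√(b(116) + 38795) = √(80 + 38795) = √38875 = 5*√1555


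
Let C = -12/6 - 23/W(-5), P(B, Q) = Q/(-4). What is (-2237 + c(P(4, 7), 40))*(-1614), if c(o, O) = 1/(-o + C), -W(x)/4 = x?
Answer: 25281696/7 ≈ 3.6117e+6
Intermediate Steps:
W(x) = -4*x
P(B, Q) = -Q/4 (P(B, Q) = Q*(-¼) = -Q/4)
C = -63/20 (C = -12/6 - 23/((-4*(-5))) = -12*⅙ - 23/20 = -2 - 23*1/20 = -2 - 23/20 = -63/20 ≈ -3.1500)
c(o, O) = 1/(-63/20 - o) (c(o, O) = 1/(-o - 63/20) = 1/(-63/20 - o))
(-2237 + c(P(4, 7), 40))*(-1614) = (-2237 - 20/(63 + 20*(-¼*7)))*(-1614) = (-2237 - 20/(63 + 20*(-7/4)))*(-1614) = (-2237 - 20/(63 - 35))*(-1614) = (-2237 - 20/28)*(-1614) = (-2237 - 20*1/28)*(-1614) = (-2237 - 5/7)*(-1614) = -15664/7*(-1614) = 25281696/7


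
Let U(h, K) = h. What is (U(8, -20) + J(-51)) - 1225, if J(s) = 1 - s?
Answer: -1165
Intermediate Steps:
(U(8, -20) + J(-51)) - 1225 = (8 + (1 - 1*(-51))) - 1225 = (8 + (1 + 51)) - 1225 = (8 + 52) - 1225 = 60 - 1225 = -1165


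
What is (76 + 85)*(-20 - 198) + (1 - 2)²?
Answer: -35097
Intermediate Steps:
(76 + 85)*(-20 - 198) + (1 - 2)² = 161*(-218) + (-1)² = -35098 + 1 = -35097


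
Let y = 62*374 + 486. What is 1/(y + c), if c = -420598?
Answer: -1/396924 ≈ -2.5194e-6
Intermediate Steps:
y = 23674 (y = 23188 + 486 = 23674)
1/(y + c) = 1/(23674 - 420598) = 1/(-396924) = -1/396924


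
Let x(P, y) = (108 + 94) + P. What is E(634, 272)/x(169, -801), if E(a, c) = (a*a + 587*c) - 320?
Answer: 561300/371 ≈ 1512.9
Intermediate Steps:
E(a, c) = -320 + a**2 + 587*c (E(a, c) = (a**2 + 587*c) - 320 = -320 + a**2 + 587*c)
x(P, y) = 202 + P
E(634, 272)/x(169, -801) = (-320 + 634**2 + 587*272)/(202 + 169) = (-320 + 401956 + 159664)/371 = 561300*(1/371) = 561300/371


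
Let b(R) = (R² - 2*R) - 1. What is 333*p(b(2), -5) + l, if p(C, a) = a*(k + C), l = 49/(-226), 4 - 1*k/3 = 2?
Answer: -1881499/226 ≈ -8325.2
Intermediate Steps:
k = 6 (k = 12 - 3*2 = 12 - 6 = 6)
b(R) = -1 + R² - 2*R
l = -49/226 (l = 49*(-1/226) = -49/226 ≈ -0.21681)
p(C, a) = a*(6 + C)
333*p(b(2), -5) + l = 333*(-5*(6 + (-1 + 2² - 2*2))) - 49/226 = 333*(-5*(6 + (-1 + 4 - 4))) - 49/226 = 333*(-5*(6 - 1)) - 49/226 = 333*(-5*5) - 49/226 = 333*(-25) - 49/226 = -8325 - 49/226 = -1881499/226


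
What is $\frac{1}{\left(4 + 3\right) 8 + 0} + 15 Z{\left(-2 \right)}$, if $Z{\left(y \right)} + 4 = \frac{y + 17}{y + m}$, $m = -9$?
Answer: $- \frac{49549}{616} \approx -80.437$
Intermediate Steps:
$Z{\left(y \right)} = -4 + \frac{17 + y}{-9 + y}$ ($Z{\left(y \right)} = -4 + \frac{y + 17}{y - 9} = -4 + \frac{17 + y}{-9 + y}$)
$\frac{1}{\left(4 + 3\right) 8 + 0} + 15 Z{\left(-2 \right)} = \frac{1}{\left(4 + 3\right) 8 + 0} + 15 \frac{53 - -6}{-9 - 2} = \frac{1}{7 \cdot 8 + 0} + 15 \frac{53 + 6}{-11} = \frac{1}{56 + 0} + 15 \left(\left(- \frac{1}{11}\right) 59\right) = \frac{1}{56} + 15 \left(- \frac{59}{11}\right) = \frac{1}{56} - \frac{885}{11} = - \frac{49549}{616}$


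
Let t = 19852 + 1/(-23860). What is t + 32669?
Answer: 1253151059/23860 ≈ 52521.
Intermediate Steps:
t = 473668719/23860 (t = 19852 - 1/23860 = 473668719/23860 ≈ 19852.)
t + 32669 = 473668719/23860 + 32669 = 1253151059/23860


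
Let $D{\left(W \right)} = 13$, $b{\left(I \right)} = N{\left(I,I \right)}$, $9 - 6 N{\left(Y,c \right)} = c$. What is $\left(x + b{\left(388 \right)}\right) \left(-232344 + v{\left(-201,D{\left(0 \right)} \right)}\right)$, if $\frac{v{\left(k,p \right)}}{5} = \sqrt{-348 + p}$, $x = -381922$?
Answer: $88751961564 - \frac{11459555 i \sqrt{335}}{6} \approx 8.8752 \cdot 10^{10} - 3.4957 \cdot 10^{7} i$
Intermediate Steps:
$N{\left(Y,c \right)} = \frac{3}{2} - \frac{c}{6}$
$b{\left(I \right)} = \frac{3}{2} - \frac{I}{6}$
$v{\left(k,p \right)} = 5 \sqrt{-348 + p}$
$\left(x + b{\left(388 \right)}\right) \left(-232344 + v{\left(-201,D{\left(0 \right)} \right)}\right) = \left(-381922 + \left(\frac{3}{2} - \frac{194}{3}\right)\right) \left(-232344 + 5 \sqrt{-348 + 13}\right) = \left(-381922 + \left(\frac{3}{2} - \frac{194}{3}\right)\right) \left(-232344 + 5 \sqrt{-335}\right) = \left(-381922 - \frac{379}{6}\right) \left(-232344 + 5 i \sqrt{335}\right) = - \frac{2291911 \left(-232344 + 5 i \sqrt{335}\right)}{6} = 88751961564 - \frac{11459555 i \sqrt{335}}{6}$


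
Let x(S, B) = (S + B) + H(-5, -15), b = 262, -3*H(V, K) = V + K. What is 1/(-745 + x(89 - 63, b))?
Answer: -3/1351 ≈ -0.0022206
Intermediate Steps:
H(V, K) = -K/3 - V/3 (H(V, K) = -(V + K)/3 = -(K + V)/3 = -K/3 - V/3)
x(S, B) = 20/3 + B + S (x(S, B) = (S + B) + (-⅓*(-15) - ⅓*(-5)) = (B + S) + (5 + 5/3) = (B + S) + 20/3 = 20/3 + B + S)
1/(-745 + x(89 - 63, b)) = 1/(-745 + (20/3 + 262 + (89 - 63))) = 1/(-745 + (20/3 + 262 + 26)) = 1/(-745 + 884/3) = 1/(-1351/3) = -3/1351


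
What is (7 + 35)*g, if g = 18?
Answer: 756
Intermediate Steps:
(7 + 35)*g = (7 + 35)*18 = 42*18 = 756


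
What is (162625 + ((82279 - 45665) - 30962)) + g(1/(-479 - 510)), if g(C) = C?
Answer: 166425952/989 ≈ 1.6828e+5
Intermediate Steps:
(162625 + ((82279 - 45665) - 30962)) + g(1/(-479 - 510)) = (162625 + ((82279 - 45665) - 30962)) + 1/(-479 - 510) = (162625 + (36614 - 30962)) + 1/(-989) = (162625 + 5652) - 1/989 = 168277 - 1/989 = 166425952/989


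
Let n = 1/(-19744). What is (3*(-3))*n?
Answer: 9/19744 ≈ 0.00045583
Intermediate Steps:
n = -1/19744 ≈ -5.0648e-5
(3*(-3))*n = (3*(-3))*(-1/19744) = -9*(-1/19744) = 9/19744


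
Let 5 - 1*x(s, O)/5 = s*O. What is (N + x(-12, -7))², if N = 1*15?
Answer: 144400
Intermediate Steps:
x(s, O) = 25 - 5*O*s (x(s, O) = 25 - 5*s*O = 25 - 5*O*s)
N = 15
(N + x(-12, -7))² = (15 + (25 - 5*(-7)*(-12)))² = (15 + (25 - 420))² = (15 - 395)² = (-380)² = 144400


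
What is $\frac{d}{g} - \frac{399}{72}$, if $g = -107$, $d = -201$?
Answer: $- \frac{9407}{2568} \approx -3.6632$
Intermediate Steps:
$\frac{d}{g} - \frac{399}{72} = - \frac{201}{-107} - \frac{399}{72} = \left(-201\right) \left(- \frac{1}{107}\right) - \frac{133}{24} = \frac{201}{107} - \frac{133}{24} = - \frac{9407}{2568}$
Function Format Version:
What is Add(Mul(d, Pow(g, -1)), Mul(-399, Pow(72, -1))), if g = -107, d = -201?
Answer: Rational(-9407, 2568) ≈ -3.6632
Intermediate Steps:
Add(Mul(d, Pow(g, -1)), Mul(-399, Pow(72, -1))) = Add(Mul(-201, Pow(-107, -1)), Mul(-399, Pow(72, -1))) = Add(Mul(-201, Rational(-1, 107)), Mul(-399, Rational(1, 72))) = Add(Rational(201, 107), Rational(-133, 24)) = Rational(-9407, 2568)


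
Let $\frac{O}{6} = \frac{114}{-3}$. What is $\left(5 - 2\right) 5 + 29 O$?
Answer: $-6597$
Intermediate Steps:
$O = -228$ ($O = 6 \frac{114}{-3} = 6 \cdot 114 \left(- \frac{1}{3}\right) = 6 \left(-38\right) = -228$)
$\left(5 - 2\right) 5 + 29 O = \left(5 - 2\right) 5 + 29 \left(-228\right) = 3 \cdot 5 - 6612 = 15 - 6612 = -6597$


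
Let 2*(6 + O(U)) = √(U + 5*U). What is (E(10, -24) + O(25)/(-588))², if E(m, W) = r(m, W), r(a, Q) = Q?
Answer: 55249/96 + 11755*√6/57624 ≈ 576.01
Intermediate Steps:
E(m, W) = W
O(U) = -6 + √6*√U/2 (O(U) = -6 + √(U + 5*U)/2 = -6 + √(6*U)/2 = -6 + (√6*√U)/2 = -6 + √6*√U/2)
(E(10, -24) + O(25)/(-588))² = (-24 + (-6 + √6*√25/2)/(-588))² = (-24 + (-6 + (½)*√6*5)*(-1/588))² = (-24 + (-6 + 5*√6/2)*(-1/588))² = (-24 + (1/98 - 5*√6/1176))² = (-2351/98 - 5*√6/1176)²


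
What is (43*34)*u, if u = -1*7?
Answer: -10234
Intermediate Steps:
u = -7
(43*34)*u = (43*34)*(-7) = 1462*(-7) = -10234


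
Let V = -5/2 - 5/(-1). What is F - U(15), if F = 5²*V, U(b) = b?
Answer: 95/2 ≈ 47.500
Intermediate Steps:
V = 5/2 (V = -5*½ - 5*(-1) = -5/2 + 5 = 5/2 ≈ 2.5000)
F = 125/2 (F = 5²*(5/2) = 25*(5/2) = 125/2 ≈ 62.500)
F - U(15) = 125/2 - 1*15 = 125/2 - 15 = 95/2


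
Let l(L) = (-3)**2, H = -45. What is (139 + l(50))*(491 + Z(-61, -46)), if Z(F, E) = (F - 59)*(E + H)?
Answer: 1688828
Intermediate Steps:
Z(F, E) = (-59 + F)*(-45 + E) (Z(F, E) = (F - 59)*(E - 45) = (-59 + F)*(-45 + E))
l(L) = 9
(139 + l(50))*(491 + Z(-61, -46)) = (139 + 9)*(491 + (2655 - 59*(-46) - 45*(-61) - 46*(-61))) = 148*(491 + (2655 + 2714 + 2745 + 2806)) = 148*(491 + 10920) = 148*11411 = 1688828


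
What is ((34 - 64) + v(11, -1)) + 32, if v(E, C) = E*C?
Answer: -9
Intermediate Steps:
v(E, C) = C*E
((34 - 64) + v(11, -1)) + 32 = ((34 - 64) - 1*11) + 32 = (-30 - 11) + 32 = -41 + 32 = -9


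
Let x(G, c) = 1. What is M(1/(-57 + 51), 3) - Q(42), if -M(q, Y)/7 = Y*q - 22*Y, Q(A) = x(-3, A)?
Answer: 929/2 ≈ 464.50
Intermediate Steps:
Q(A) = 1
M(q, Y) = 154*Y - 7*Y*q (M(q, Y) = -7*(Y*q - 22*Y) = -7*(-22*Y + Y*q) = 154*Y - 7*Y*q)
M(1/(-57 + 51), 3) - Q(42) = 7*3*(22 - 1/(-57 + 51)) - 1*1 = 7*3*(22 - 1/(-6)) - 1 = 7*3*(22 - 1*(-1/6)) - 1 = 7*3*(22 + 1/6) - 1 = 7*3*(133/6) - 1 = 931/2 - 1 = 929/2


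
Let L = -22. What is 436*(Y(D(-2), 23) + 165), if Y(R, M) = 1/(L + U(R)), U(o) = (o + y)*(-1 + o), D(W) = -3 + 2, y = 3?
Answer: 935002/13 ≈ 71923.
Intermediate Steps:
D(W) = -1
U(o) = (-1 + o)*(3 + o) (U(o) = (o + 3)*(-1 + o) = (3 + o)*(-1 + o) = (-1 + o)*(3 + o))
Y(R, M) = 1/(-25 + R² + 2*R) (Y(R, M) = 1/(-22 + (-3 + R² + 2*R)) = 1/(-25 + R² + 2*R))
436*(Y(D(-2), 23) + 165) = 436*(1/(-25 + (-1)² + 2*(-1)) + 165) = 436*(1/(-25 + 1 - 2) + 165) = 436*(1/(-26) + 165) = 436*(-1/26 + 165) = 436*(4289/26) = 935002/13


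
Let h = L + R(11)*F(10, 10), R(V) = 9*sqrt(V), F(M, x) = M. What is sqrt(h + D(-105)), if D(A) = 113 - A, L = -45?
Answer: sqrt(173 + 90*sqrt(11)) ≈ 21.714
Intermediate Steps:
h = -45 + 90*sqrt(11) (h = -45 + (9*sqrt(11))*10 = -45 + 90*sqrt(11) ≈ 253.50)
sqrt(h + D(-105)) = sqrt((-45 + 90*sqrt(11)) + (113 - 1*(-105))) = sqrt((-45 + 90*sqrt(11)) + (113 + 105)) = sqrt((-45 + 90*sqrt(11)) + 218) = sqrt(173 + 90*sqrt(11))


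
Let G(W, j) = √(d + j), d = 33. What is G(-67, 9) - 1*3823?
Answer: -3823 + √42 ≈ -3816.5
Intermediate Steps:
G(W, j) = √(33 + j)
G(-67, 9) - 1*3823 = √(33 + 9) - 1*3823 = √42 - 3823 = -3823 + √42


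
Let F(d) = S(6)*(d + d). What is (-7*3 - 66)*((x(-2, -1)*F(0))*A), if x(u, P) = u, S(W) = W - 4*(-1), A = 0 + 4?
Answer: 0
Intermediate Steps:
A = 4
S(W) = 4 + W (S(W) = W + 4 = 4 + W)
F(d) = 20*d (F(d) = (4 + 6)*(d + d) = 10*(2*d) = 20*d)
(-7*3 - 66)*((x(-2, -1)*F(0))*A) = (-7*3 - 66)*(-40*0*4) = (-21 - 66)*(-2*0*4) = -0*4 = -87*0 = 0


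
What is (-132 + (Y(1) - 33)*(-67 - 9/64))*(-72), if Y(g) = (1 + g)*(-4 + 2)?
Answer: -1354869/8 ≈ -1.6936e+5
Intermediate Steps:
Y(g) = -2 - 2*g (Y(g) = (1 + g)*(-2) = -2 - 2*g)
(-132 + (Y(1) - 33)*(-67 - 9/64))*(-72) = (-132 + ((-2 - 2*1) - 33)*(-67 - 9/64))*(-72) = (-132 + ((-2 - 2) - 33)*(-67 - 9*1/64))*(-72) = (-132 + (-4 - 33)*(-67 - 9/64))*(-72) = (-132 - 37*(-4297/64))*(-72) = (-132 + 158989/64)*(-72) = (150541/64)*(-72) = -1354869/8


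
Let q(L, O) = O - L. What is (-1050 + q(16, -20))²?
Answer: 1179396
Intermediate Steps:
(-1050 + q(16, -20))² = (-1050 + (-20 - 1*16))² = (-1050 + (-20 - 16))² = (-1050 - 36)² = (-1086)² = 1179396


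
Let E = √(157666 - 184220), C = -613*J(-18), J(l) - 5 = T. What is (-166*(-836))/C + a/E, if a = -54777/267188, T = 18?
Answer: -138776/14099 + 54777*I*√26554/7094910152 ≈ -9.843 + 0.0012581*I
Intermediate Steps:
J(l) = 23 (J(l) = 5 + 18 = 23)
C = -14099 (C = -613*23 = -14099)
a = -54777/267188 (a = -54777*1/267188 = -54777/267188 ≈ -0.20501)
E = I*√26554 (E = √(-26554) = I*√26554 ≈ 162.95*I)
(-166*(-836))/C + a/E = -166*(-836)/(-14099) - 54777*(-I*√26554/26554)/267188 = 138776*(-1/14099) - (-54777)*I*√26554/7094910152 = -138776/14099 + 54777*I*√26554/7094910152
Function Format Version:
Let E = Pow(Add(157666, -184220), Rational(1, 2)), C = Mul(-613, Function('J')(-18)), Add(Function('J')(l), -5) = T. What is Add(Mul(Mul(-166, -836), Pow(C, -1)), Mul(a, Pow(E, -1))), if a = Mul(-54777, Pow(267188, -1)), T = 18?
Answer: Add(Rational(-138776, 14099), Mul(Rational(54777, 7094910152), I, Pow(26554, Rational(1, 2)))) ≈ Add(-9.8430, Mul(0.0012581, I))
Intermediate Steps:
Function('J')(l) = 23 (Function('J')(l) = Add(5, 18) = 23)
C = -14099 (C = Mul(-613, 23) = -14099)
a = Rational(-54777, 267188) (a = Mul(-54777, Rational(1, 267188)) = Rational(-54777, 267188) ≈ -0.20501)
E = Mul(I, Pow(26554, Rational(1, 2))) (E = Pow(-26554, Rational(1, 2)) = Mul(I, Pow(26554, Rational(1, 2))) ≈ Mul(162.95, I))
Add(Mul(Mul(-166, -836), Pow(C, -1)), Mul(a, Pow(E, -1))) = Add(Mul(Mul(-166, -836), Pow(-14099, -1)), Mul(Rational(-54777, 267188), Pow(Mul(I, Pow(26554, Rational(1, 2))), -1))) = Add(Mul(138776, Rational(-1, 14099)), Mul(Rational(-54777, 267188), Mul(Rational(-1, 26554), I, Pow(26554, Rational(1, 2))))) = Add(Rational(-138776, 14099), Mul(Rational(54777, 7094910152), I, Pow(26554, Rational(1, 2))))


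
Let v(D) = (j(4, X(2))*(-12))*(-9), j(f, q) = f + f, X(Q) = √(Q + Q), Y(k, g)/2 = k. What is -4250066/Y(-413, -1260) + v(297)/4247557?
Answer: 9026199151213/1754241041 ≈ 5145.4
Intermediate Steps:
Y(k, g) = 2*k
X(Q) = √2*√Q (X(Q) = √(2*Q) = √2*√Q)
j(f, q) = 2*f
v(D) = 864 (v(D) = ((2*4)*(-12))*(-9) = (8*(-12))*(-9) = -96*(-9) = 864)
-4250066/Y(-413, -1260) + v(297)/4247557 = -4250066/(2*(-413)) + 864/4247557 = -4250066/(-826) + 864*(1/4247557) = -4250066*(-1/826) + 864/4247557 = 2125033/413 + 864/4247557 = 9026199151213/1754241041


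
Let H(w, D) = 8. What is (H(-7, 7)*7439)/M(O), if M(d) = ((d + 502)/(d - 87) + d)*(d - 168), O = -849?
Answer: 6189248/89757821 ≈ 0.068955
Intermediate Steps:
M(d) = (-168 + d)*(d + (502 + d)/(-87 + d)) (M(d) = ((502 + d)/(-87 + d) + d)*(-168 + d) = (d + (502 + d)/(-87 + d))*(-168 + d) = (-168 + d)*(d + (502 + d)/(-87 + d)))
(H(-7, 7)*7439)/M(O) = (8*7439)/(((-84336 + (-849)**3 - 254*(-849)**2 + 14950*(-849))/(-87 - 849))) = 59512/(((-84336 - 611960049 - 254*720801 - 12692550)/(-936))) = 59512/((-(-84336 - 611960049 - 183083454 - 12692550)/936)) = 59512/((-1/936*(-807820389))) = 59512/(89757821/104) = 59512*(104/89757821) = 6189248/89757821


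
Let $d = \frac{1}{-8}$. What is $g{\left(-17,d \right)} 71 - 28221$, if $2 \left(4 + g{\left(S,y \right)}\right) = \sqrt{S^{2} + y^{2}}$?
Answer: $-28505 + \frac{71 \sqrt{18497}}{16} \approx -27902.0$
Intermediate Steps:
$d = - \frac{1}{8} \approx -0.125$
$g{\left(S,y \right)} = -4 + \frac{\sqrt{S^{2} + y^{2}}}{2}$
$g{\left(-17,d \right)} 71 - 28221 = \left(-4 + \frac{\sqrt{\left(-17\right)^{2} + \left(- \frac{1}{8}\right)^{2}}}{2}\right) 71 - 28221 = \left(-4 + \frac{\sqrt{289 + \frac{1}{64}}}{2}\right) 71 - 28221 = \left(-4 + \frac{\sqrt{\frac{18497}{64}}}{2}\right) 71 - 28221 = \left(-4 + \frac{\frac{1}{8} \sqrt{18497}}{2}\right) 71 - 28221 = \left(-4 + \frac{\sqrt{18497}}{16}\right) 71 - 28221 = \left(-284 + \frac{71 \sqrt{18497}}{16}\right) - 28221 = -28505 + \frac{71 \sqrt{18497}}{16}$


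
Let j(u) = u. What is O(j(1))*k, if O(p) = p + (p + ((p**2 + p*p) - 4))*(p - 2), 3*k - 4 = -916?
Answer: -608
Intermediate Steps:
k = -304 (k = 4/3 + (1/3)*(-916) = 4/3 - 916/3 = -304)
O(p) = p + (-2 + p)*(-4 + p + 2*p**2) (O(p) = p + (p + ((p**2 + p**2) - 4))*(-2 + p) = p + (p + (2*p**2 - 4))*(-2 + p) = p + (p + (-4 + 2*p**2))*(-2 + p) = p + (-4 + p + 2*p**2)*(-2 + p) = p + (-2 + p)*(-4 + p + 2*p**2))
O(j(1))*k = (8 - 5*1 - 3*1**2 + 2*1**3)*(-304) = (8 - 5 - 3*1 + 2*1)*(-304) = (8 - 5 - 3 + 2)*(-304) = 2*(-304) = -608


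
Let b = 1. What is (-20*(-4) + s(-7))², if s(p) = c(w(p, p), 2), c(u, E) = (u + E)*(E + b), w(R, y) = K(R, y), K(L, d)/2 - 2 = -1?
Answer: 8464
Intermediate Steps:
K(L, d) = 2 (K(L, d) = 4 + 2*(-1) = 4 - 2 = 2)
w(R, y) = 2
c(u, E) = (1 + E)*(E + u) (c(u, E) = (u + E)*(E + 1) = (E + u)*(1 + E) = (1 + E)*(E + u))
s(p) = 12 (s(p) = 2 + 2 + 2² + 2*2 = 2 + 2 + 4 + 4 = 12)
(-20*(-4) + s(-7))² = (-20*(-4) + 12)² = (80 + 12)² = 92² = 8464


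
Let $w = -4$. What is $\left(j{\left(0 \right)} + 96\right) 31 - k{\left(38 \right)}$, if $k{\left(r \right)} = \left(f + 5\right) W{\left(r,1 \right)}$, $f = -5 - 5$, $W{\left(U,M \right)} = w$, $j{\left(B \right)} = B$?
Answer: $2956$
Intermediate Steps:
$W{\left(U,M \right)} = -4$
$f = -10$
$k{\left(r \right)} = 20$ ($k{\left(r \right)} = \left(-10 + 5\right) \left(-4\right) = \left(-5\right) \left(-4\right) = 20$)
$\left(j{\left(0 \right)} + 96\right) 31 - k{\left(38 \right)} = \left(0 + 96\right) 31 - 20 = 96 \cdot 31 - 20 = 2976 - 20 = 2956$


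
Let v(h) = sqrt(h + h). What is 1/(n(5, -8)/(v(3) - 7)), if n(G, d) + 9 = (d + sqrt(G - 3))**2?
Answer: -57/391 - 16*sqrt(2)/391 + 32*sqrt(3)/2737 + 57*sqrt(6)/2737 ≈ -0.13239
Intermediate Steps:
n(G, d) = -9 + (d + sqrt(-3 + G))**2 (n(G, d) = -9 + (d + sqrt(G - 3))**2 = -9 + (d + sqrt(-3 + G))**2)
v(h) = sqrt(2)*sqrt(h) (v(h) = sqrt(2*h) = sqrt(2)*sqrt(h))
1/(n(5, -8)/(v(3) - 7)) = 1/((-9 + (-8 + sqrt(-3 + 5))**2)/(sqrt(2)*sqrt(3) - 7)) = 1/((-9 + (-8 + sqrt(2))**2)/(sqrt(6) - 7)) = 1/((-9 + (-8 + sqrt(2))**2)/(-7 + sqrt(6))) = (-7 + sqrt(6))/(-9 + (-8 + sqrt(2))**2)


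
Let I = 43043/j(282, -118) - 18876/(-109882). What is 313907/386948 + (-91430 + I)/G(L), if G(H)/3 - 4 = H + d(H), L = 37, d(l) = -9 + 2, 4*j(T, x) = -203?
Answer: -9473366033639741/10480839863524 ≈ -903.88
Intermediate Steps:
j(T, x) = -203/4 (j(T, x) = (1/4)*(-203) = -203/4)
d(l) = -7
G(H) = -9 + 3*H (G(H) = 12 + 3*(H - 7) = 12 + 3*(-7 + H) = 12 + (-21 + 3*H) = -9 + 3*H)
I = -1351055134/1593289 (I = 43043/(-203/4) - 18876/(-109882) = 43043*(-4/203) - 18876*(-1/109882) = -24596/29 + 9438/54941 = -1351055134/1593289 ≈ -847.97)
313907/386948 + (-91430 + I)/G(L) = 313907/386948 + (-91430 - 1351055134/1593289)/(-9 + 3*37) = 313907*(1/386948) - 147025468404/(1593289*(-9 + 111)) = 313907/386948 - 147025468404/1593289/102 = 313907/386948 - 147025468404/1593289*1/102 = 313907/386948 - 24504244734/27085913 = -9473366033639741/10480839863524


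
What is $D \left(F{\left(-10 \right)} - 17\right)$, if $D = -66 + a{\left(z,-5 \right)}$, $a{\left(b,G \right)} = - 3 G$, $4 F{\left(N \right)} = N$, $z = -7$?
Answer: $\frac{1989}{2} \approx 994.5$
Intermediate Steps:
$F{\left(N \right)} = \frac{N}{4}$
$D = -51$ ($D = -66 - -15 = -66 + 15 = -51$)
$D \left(F{\left(-10 \right)} - 17\right) = - 51 \left(\frac{1}{4} \left(-10\right) - 17\right) = - 51 \left(- \frac{5}{2} - 17\right) = \left(-51\right) \left(- \frac{39}{2}\right) = \frac{1989}{2}$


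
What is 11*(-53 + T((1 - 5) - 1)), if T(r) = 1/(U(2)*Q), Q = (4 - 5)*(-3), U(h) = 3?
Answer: -5236/9 ≈ -581.78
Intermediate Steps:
Q = 3 (Q = -1*(-3) = 3)
T(r) = 1/9 (T(r) = 1/(3*3) = 1/9)
11*(-53 + T((1 - 5) - 1)) = 11*(-53 + 1/9) = 11*(-476/9) = -5236/9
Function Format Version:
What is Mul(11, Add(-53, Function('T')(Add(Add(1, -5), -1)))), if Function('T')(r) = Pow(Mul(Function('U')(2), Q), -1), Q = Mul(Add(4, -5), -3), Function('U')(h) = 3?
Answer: Rational(-5236, 9) ≈ -581.78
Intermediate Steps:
Q = 3 (Q = Mul(-1, -3) = 3)
Function('T')(r) = Rational(1, 9) (Function('T')(r) = Pow(Mul(3, 3), -1) = Pow(9, -1) = Rational(1, 9))
Mul(11, Add(-53, Function('T')(Add(Add(1, -5), -1)))) = Mul(11, Add(-53, Rational(1, 9))) = Mul(11, Rational(-476, 9)) = Rational(-5236, 9)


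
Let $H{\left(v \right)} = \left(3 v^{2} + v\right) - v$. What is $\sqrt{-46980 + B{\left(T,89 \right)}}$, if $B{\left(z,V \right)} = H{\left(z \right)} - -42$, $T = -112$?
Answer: $3 i \sqrt{1034} \approx 96.468 i$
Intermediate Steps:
$H{\left(v \right)} = 3 v^{2}$ ($H{\left(v \right)} = \left(v + 3 v^{2}\right) - v = 3 v^{2}$)
$B{\left(z,V \right)} = 42 + 3 z^{2}$ ($B{\left(z,V \right)} = 3 z^{2} - -42 = 3 z^{2} + 42 = 42 + 3 z^{2}$)
$\sqrt{-46980 + B{\left(T,89 \right)}} = \sqrt{-46980 + \left(42 + 3 \left(-112\right)^{2}\right)} = \sqrt{-46980 + \left(42 + 3 \cdot 12544\right)} = \sqrt{-46980 + \left(42 + 37632\right)} = \sqrt{-46980 + 37674} = \sqrt{-9306} = 3 i \sqrt{1034}$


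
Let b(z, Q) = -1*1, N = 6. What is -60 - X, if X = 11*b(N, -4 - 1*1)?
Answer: -49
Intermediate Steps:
b(z, Q) = -1
X = -11 (X = 11*(-1) = -11)
-60 - X = -60 - 1*(-11) = -60 + 11 = -49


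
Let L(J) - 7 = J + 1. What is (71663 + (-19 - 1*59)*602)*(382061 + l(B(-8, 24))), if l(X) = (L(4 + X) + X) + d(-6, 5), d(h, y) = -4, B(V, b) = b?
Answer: 9440964719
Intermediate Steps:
L(J) = 8 + J (L(J) = 7 + (J + 1) = 7 + (1 + J) = 8 + J)
l(X) = 8 + 2*X (l(X) = ((8 + (4 + X)) + X) - 4 = ((12 + X) + X) - 4 = (12 + 2*X) - 4 = 8 + 2*X)
(71663 + (-19 - 1*59)*602)*(382061 + l(B(-8, 24))) = (71663 + (-19 - 1*59)*602)*(382061 + (8 + 2*24)) = (71663 + (-19 - 59)*602)*(382061 + (8 + 48)) = (71663 - 78*602)*(382061 + 56) = (71663 - 46956)*382117 = 24707*382117 = 9440964719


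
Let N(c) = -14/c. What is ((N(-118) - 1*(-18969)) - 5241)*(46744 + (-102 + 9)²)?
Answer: 44866058887/59 ≈ 7.6044e+8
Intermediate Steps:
((N(-118) - 1*(-18969)) - 5241)*(46744 + (-102 + 9)²) = ((-14/(-118) - 1*(-18969)) - 5241)*(46744 + (-102 + 9)²) = ((-14*(-1/118) + 18969) - 5241)*(46744 + (-93)²) = ((7/59 + 18969) - 5241)*(46744 + 8649) = (1119178/59 - 5241)*55393 = (809959/59)*55393 = 44866058887/59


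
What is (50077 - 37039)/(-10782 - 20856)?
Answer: -2173/5273 ≈ -0.41210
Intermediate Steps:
(50077 - 37039)/(-10782 - 20856) = 13038/(-31638) = 13038*(-1/31638) = -2173/5273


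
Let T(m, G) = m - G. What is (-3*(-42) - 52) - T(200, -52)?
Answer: -178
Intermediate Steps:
(-3*(-42) - 52) - T(200, -52) = (-3*(-42) - 52) - (200 - 1*(-52)) = (126 - 52) - (200 + 52) = 74 - 1*252 = 74 - 252 = -178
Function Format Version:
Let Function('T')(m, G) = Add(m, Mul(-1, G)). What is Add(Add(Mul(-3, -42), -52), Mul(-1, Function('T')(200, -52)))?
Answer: -178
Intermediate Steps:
Add(Add(Mul(-3, -42), -52), Mul(-1, Function('T')(200, -52))) = Add(Add(Mul(-3, -42), -52), Mul(-1, Add(200, Mul(-1, -52)))) = Add(Add(126, -52), Mul(-1, Add(200, 52))) = Add(74, Mul(-1, 252)) = Add(74, -252) = -178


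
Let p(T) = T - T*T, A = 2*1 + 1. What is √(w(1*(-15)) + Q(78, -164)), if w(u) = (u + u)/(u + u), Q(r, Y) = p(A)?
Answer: I*√5 ≈ 2.2361*I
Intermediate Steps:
A = 3 (A = 2 + 1 = 3)
p(T) = T - T²
Q(r, Y) = -6 (Q(r, Y) = 3*(1 - 1*3) = 3*(1 - 3) = 3*(-2) = -6)
w(u) = 1 (w(u) = (2*u)/((2*u)) = (2*u)*(1/(2*u)) = 1)
√(w(1*(-15)) + Q(78, -164)) = √(1 - 6) = √(-5) = I*√5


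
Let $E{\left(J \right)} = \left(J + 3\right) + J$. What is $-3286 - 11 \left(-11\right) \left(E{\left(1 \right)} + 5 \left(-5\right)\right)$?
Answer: $-5706$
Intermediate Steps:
$E{\left(J \right)} = 3 + 2 J$ ($E{\left(J \right)} = \left(3 + J\right) + J = 3 + 2 J$)
$-3286 - 11 \left(-11\right) \left(E{\left(1 \right)} + 5 \left(-5\right)\right) = -3286 - 11 \left(-11\right) \left(\left(3 + 2 \cdot 1\right) + 5 \left(-5\right)\right) = -3286 - - 121 \left(\left(3 + 2\right) - 25\right) = -3286 - - 121 \left(5 - 25\right) = -3286 - \left(-121\right) \left(-20\right) = -3286 - 2420 = -5706$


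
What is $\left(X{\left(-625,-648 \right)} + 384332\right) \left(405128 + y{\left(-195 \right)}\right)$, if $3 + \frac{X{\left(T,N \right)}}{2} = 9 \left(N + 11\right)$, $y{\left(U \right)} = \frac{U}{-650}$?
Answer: $151056137938$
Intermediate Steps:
$y{\left(U \right)} = - \frac{U}{650}$ ($y{\left(U \right)} = U \left(- \frac{1}{650}\right) = - \frac{U}{650}$)
$X{\left(T,N \right)} = 192 + 18 N$ ($X{\left(T,N \right)} = -6 + 2 \cdot 9 \left(N + 11\right) = -6 + 2 \cdot 9 \left(11 + N\right) = -6 + 2 \left(99 + 9 N\right) = -6 + \left(198 + 18 N\right) = 192 + 18 N$)
$\left(X{\left(-625,-648 \right)} + 384332\right) \left(405128 + y{\left(-195 \right)}\right) = \left(\left(192 + 18 \left(-648\right)\right) + 384332\right) \left(405128 - - \frac{3}{10}\right) = \left(\left(192 - 11664\right) + 384332\right) \left(405128 + \frac{3}{10}\right) = \left(-11472 + 384332\right) \frac{4051283}{10} = 372860 \cdot \frac{4051283}{10} = 151056137938$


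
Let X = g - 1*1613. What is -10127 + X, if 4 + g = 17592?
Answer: 5848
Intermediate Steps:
g = 17588 (g = -4 + 17592 = 17588)
X = 15975 (X = 17588 - 1*1613 = 17588 - 1613 = 15975)
-10127 + X = -10127 + 15975 = 5848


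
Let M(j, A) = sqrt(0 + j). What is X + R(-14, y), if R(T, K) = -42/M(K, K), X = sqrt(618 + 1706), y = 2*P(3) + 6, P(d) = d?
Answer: -7*sqrt(3) + 2*sqrt(581) ≈ 36.083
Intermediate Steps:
M(j, A) = sqrt(j)
y = 12 (y = 2*3 + 6 = 6 + 6 = 12)
X = 2*sqrt(581) (X = sqrt(2324) = 2*sqrt(581) ≈ 48.208)
R(T, K) = -42/sqrt(K)
X + R(-14, y) = 2*sqrt(581) - 7*sqrt(3) = -7*sqrt(3) + 2*sqrt(581)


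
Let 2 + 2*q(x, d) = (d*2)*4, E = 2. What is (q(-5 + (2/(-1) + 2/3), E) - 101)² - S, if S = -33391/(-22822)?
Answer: 201621801/22822 ≈ 8834.5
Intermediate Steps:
q(x, d) = -1 + 4*d (q(x, d) = -1 + ((d*2)*4)/2 = -1 + ((2*d)*4)/2 = -1 + (8*d)/2 = -1 + 4*d)
S = 33391/22822 (S = -33391*(-1/22822) = 33391/22822 ≈ 1.4631)
(q(-5 + (2/(-1) + 2/3), E) - 101)² - S = ((-1 + 4*2) - 101)² - 1*33391/22822 = ((-1 + 8) - 101)² - 33391/22822 = (7 - 101)² - 33391/22822 = (-94)² - 33391/22822 = 8836 - 33391/22822 = 201621801/22822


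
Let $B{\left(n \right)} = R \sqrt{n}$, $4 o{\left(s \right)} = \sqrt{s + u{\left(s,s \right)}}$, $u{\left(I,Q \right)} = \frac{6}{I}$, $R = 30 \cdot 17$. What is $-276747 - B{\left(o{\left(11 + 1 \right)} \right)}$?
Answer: $-276747 - \frac{255 \cdot 2^{\frac{3}{4}} \sqrt{5}}{2} \approx -2.7723 \cdot 10^{5}$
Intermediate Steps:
$R = 510$
$o{\left(s \right)} = \frac{\sqrt{s + \frac{6}{s}}}{4}$
$B{\left(n \right)} = 510 \sqrt{n}$
$-276747 - B{\left(o{\left(11 + 1 \right)} \right)} = -276747 - 510 \sqrt{\frac{\sqrt{\left(11 + 1\right) + \frac{6}{11 + 1}}}{4}} = -276747 - 510 \sqrt{\frac{\sqrt{12 + \frac{6}{12}}}{4}} = -276747 - 510 \sqrt{\frac{\sqrt{12 + 6 \cdot \frac{1}{12}}}{4}} = -276747 - 510 \sqrt{\frac{\sqrt{12 + \frac{1}{2}}}{4}} = -276747 - 510 \sqrt{\frac{\sqrt{\frac{25}{2}}}{4}} = -276747 - 510 \sqrt{\frac{\frac{5}{2} \sqrt{2}}{4}} = -276747 - 510 \sqrt{\frac{5 \sqrt{2}}{8}} = -276747 - 510 \frac{\sqrt[4]{2} \sqrt{10}}{4} = -276747 - \frac{255 \cdot 2^{\frac{3}{4}} \sqrt{5}}{2}$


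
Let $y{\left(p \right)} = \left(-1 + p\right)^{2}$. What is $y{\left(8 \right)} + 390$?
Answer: $439$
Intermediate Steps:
$y{\left(8 \right)} + 390 = \left(-1 + 8\right)^{2} + 390 = 7^{2} + 390 = 49 + 390 = 439$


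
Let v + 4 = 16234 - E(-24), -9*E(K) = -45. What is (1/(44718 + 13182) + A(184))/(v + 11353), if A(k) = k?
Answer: 10653601/1596766200 ≈ 0.0066720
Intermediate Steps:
E(K) = 5 (E(K) = -1/9*(-45) = 5)
v = 16225 (v = -4 + (16234 - 1*5) = -4 + (16234 - 5) = -4 + 16229 = 16225)
(1/(44718 + 13182) + A(184))/(v + 11353) = (1/(44718 + 13182) + 184)/(16225 + 11353) = (1/57900 + 184)/27578 = (1/57900 + 184)*(1/27578) = (10653601/57900)*(1/27578) = 10653601/1596766200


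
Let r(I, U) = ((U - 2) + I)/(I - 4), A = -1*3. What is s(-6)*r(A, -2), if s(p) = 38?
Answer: 38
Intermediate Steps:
A = -3
r(I, U) = (-2 + I + U)/(-4 + I) (r(I, U) = ((-2 + U) + I)/(-4 + I) = (-2 + I + U)/(-4 + I))
s(-6)*r(A, -2) = 38*((-2 - 3 - 2)/(-4 - 3)) = 38*(-7/(-7)) = 38*(-⅐*(-7)) = 38*1 = 38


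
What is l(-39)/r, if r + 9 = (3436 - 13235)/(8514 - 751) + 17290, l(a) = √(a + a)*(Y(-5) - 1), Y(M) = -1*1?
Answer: -7763*I*√78/67071302 ≈ -0.0010222*I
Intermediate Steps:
Y(M) = -1
l(a) = -2*√2*√a (l(a) = √(a + a)*(-1 - 1) = √(2*a)*(-2) = (√2*√a)*(-2) = -2*√2*√a)
r = 134142604/7763 (r = -9 + ((3436 - 13235)/(8514 - 751) + 17290) = -9 + (-9799/7763 + 17290) = -9 + 134212471/7763 = 134142604/7763 ≈ 17280.)
l(-39)/r = (-2*√2*√(-39))/(134142604/7763) = -2*√2*I*√39*(7763/134142604) = -2*I*√78*(7763/134142604) = -7763*I*√78/67071302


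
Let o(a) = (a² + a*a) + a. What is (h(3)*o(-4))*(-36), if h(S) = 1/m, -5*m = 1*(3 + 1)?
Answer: 1260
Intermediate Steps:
m = -⅘ (m = -(3 + 1)/5 = -4/5 = -⅕*4 = -⅘ ≈ -0.80000)
h(S) = -5/4 (h(S) = 1/(-⅘) = -5/4)
o(a) = a + 2*a² (o(a) = (a² + a²) + a = 2*a² + a = a + 2*a²)
(h(3)*o(-4))*(-36) = -(-5)*(1 + 2*(-4))*(-36) = -(-5)*(1 - 8)*(-36) = -(-5)*(-7)*(-36) = -5/4*28*(-36) = -35*(-36) = 1260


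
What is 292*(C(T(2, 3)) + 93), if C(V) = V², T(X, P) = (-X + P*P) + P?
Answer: 56356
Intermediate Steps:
T(X, P) = P + P² - X (T(X, P) = (-X + P²) + P = (P² - X) + P = P + P² - X)
292*(C(T(2, 3)) + 93) = 292*((3 + 3² - 1*2)² + 93) = 292*((3 + 9 - 2)² + 93) = 292*(10² + 93) = 292*(100 + 93) = 292*193 = 56356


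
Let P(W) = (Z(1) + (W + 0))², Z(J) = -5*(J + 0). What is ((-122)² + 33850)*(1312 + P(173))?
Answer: 1439407424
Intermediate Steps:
Z(J) = -5*J
P(W) = (-5 + W)² (P(W) = (-5*1 + (W + 0))² = (-5 + W)²)
((-122)² + 33850)*(1312 + P(173)) = ((-122)² + 33850)*(1312 + (-5 + 173)²) = (14884 + 33850)*(1312 + 168²) = 48734*(1312 + 28224) = 48734*29536 = 1439407424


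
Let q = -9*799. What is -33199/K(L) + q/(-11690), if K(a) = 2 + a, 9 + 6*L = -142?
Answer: 2329577409/1624910 ≈ 1433.7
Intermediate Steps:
L = -151/6 (L = -3/2 + (⅙)*(-142) = -3/2 - 71/3 = -151/6 ≈ -25.167)
q = -7191
-33199/K(L) + q/(-11690) = -33199/(2 - 151/6) - 7191/(-11690) = -33199/(-139/6) - 7191*(-1/11690) = -33199*(-6/139) + 7191/11690 = 199194/139 + 7191/11690 = 2329577409/1624910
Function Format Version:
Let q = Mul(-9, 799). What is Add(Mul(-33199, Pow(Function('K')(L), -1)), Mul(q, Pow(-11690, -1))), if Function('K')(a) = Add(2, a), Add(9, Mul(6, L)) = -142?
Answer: Rational(2329577409, 1624910) ≈ 1433.7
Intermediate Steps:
L = Rational(-151, 6) (L = Add(Rational(-3, 2), Mul(Rational(1, 6), -142)) = Add(Rational(-3, 2), Rational(-71, 3)) = Rational(-151, 6) ≈ -25.167)
q = -7191
Add(Mul(-33199, Pow(Function('K')(L), -1)), Mul(q, Pow(-11690, -1))) = Add(Mul(-33199, Pow(Add(2, Rational(-151, 6)), -1)), Mul(-7191, Pow(-11690, -1))) = Add(Mul(-33199, Pow(Rational(-139, 6), -1)), Mul(-7191, Rational(-1, 11690))) = Add(Mul(-33199, Rational(-6, 139)), Rational(7191, 11690)) = Add(Rational(199194, 139), Rational(7191, 11690)) = Rational(2329577409, 1624910)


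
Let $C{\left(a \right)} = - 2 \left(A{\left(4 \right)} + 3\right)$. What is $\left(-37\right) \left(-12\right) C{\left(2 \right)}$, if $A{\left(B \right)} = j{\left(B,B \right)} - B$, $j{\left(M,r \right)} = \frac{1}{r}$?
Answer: $666$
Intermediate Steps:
$A{\left(B \right)} = \frac{1}{B} - B$
$C{\left(a \right)} = \frac{3}{2}$ ($C{\left(a \right)} = - 2 \left(\left(\frac{1}{4} - 4\right) + 3\right) = - 2 \left(- \frac{15}{4} + 3\right) = \left(-2\right) \left(- \frac{3}{4}\right) = \frac{3}{2}$)
$\left(-37\right) \left(-12\right) C{\left(2 \right)} = \left(-37\right) \left(-12\right) \frac{3}{2} = 444 \cdot \frac{3}{2} = 666$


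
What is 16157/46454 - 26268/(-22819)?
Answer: 1588940255/1060033826 ≈ 1.4990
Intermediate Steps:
16157/46454 - 26268/(-22819) = 16157*(1/46454) - 26268*(-1/22819) = 16157/46454 + 26268/22819 = 1588940255/1060033826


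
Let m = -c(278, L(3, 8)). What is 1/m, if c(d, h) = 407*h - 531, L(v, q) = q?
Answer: -1/2725 ≈ -0.00036697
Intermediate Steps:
c(d, h) = -531 + 407*h
m = -2725 (m = -(-531 + 407*8) = -(-531 + 3256) = -1*2725 = -2725)
1/m = 1/(-2725) = -1/2725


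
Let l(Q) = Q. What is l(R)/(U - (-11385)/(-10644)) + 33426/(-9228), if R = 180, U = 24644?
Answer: -486107666487/134472133946 ≈ -3.6149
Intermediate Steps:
l(R)/(U - (-11385)/(-10644)) + 33426/(-9228) = 180/(24644 - (-11385)/(-10644)) + 33426/(-9228) = 180/(24644 - (-11385)*(-1)/10644) + 33426*(-1/9228) = 180/(24644 - 1*3795/3548) - 5571/1538 = 180/(24644 - 3795/3548) - 5571/1538 = 180/(87433117/3548) - 5571/1538 = 180*(3548/87433117) - 5571/1538 = 638640/87433117 - 5571/1538 = -486107666487/134472133946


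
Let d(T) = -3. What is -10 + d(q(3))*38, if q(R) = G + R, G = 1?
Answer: -124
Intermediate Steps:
q(R) = 1 + R
-10 + d(q(3))*38 = -10 - 3*38 = -10 - 114 = -124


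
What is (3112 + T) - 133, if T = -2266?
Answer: 713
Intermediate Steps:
(3112 + T) - 133 = (3112 - 2266) - 133 = 846 - 133 = 713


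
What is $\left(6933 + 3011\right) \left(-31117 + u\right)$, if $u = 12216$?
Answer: $-187951544$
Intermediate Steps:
$\left(6933 + 3011\right) \left(-31117 + u\right) = \left(6933 + 3011\right) \left(-31117 + 12216\right) = 9944 \left(-18901\right) = -187951544$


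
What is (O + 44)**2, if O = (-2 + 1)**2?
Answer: 2025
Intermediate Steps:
O = 1 (O = (-1)**2 = 1)
(O + 44)**2 = (1 + 44)**2 = 45**2 = 2025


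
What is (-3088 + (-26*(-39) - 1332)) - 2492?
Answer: -5898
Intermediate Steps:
(-3088 + (-26*(-39) - 1332)) - 2492 = (-3088 + (1014 - 1332)) - 2492 = (-3088 - 318) - 2492 = -3406 - 2492 = -5898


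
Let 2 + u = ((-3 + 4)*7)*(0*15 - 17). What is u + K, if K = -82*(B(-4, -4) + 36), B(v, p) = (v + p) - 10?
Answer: -1597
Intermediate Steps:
B(v, p) = -10 + p + v (B(v, p) = (p + v) - 10 = -10 + p + v)
u = -121 (u = -2 + ((-3 + 4)*7)*(0*15 - 17) = -2 + (1*7)*(0 - 17) = -2 + 7*(-17) = -2 - 119 = -121)
K = -1476 (K = -82*((-10 - 4 - 4) + 36) = -82*(-18 + 36) = -82*18 = -1476)
u + K = -121 - 1476 = -1597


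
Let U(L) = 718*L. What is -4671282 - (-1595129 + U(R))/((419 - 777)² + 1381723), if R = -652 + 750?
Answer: -7053106440369/1509887 ≈ -4.6713e+6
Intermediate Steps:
R = 98
-4671282 - (-1595129 + U(R))/((419 - 777)² + 1381723) = -4671282 - (-1595129 + 718*98)/((419 - 777)² + 1381723) = -4671282 - (-1595129 + 70364)/((-358)² + 1381723) = -4671282 - (-1524765)/(128164 + 1381723) = -4671282 - (-1524765)/1509887 = -4671282 - 1*(-1524765/1509887) = -4671282 + 1524765/1509887 = -7053106440369/1509887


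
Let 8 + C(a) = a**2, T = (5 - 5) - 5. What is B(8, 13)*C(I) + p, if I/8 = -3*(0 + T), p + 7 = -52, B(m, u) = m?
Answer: 115077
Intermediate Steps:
T = -5 (T = 0 - 5 = -5)
p = -59 (p = -7 - 52 = -59)
I = 120 (I = 8*(-3*(0 - 5)) = 8*(-3*(-5)) = 8*15 = 120)
C(a) = -8 + a**2
B(8, 13)*C(I) + p = 8*(-8 + 120**2) - 59 = 8*(-8 + 14400) - 59 = 8*14392 - 59 = 115136 - 59 = 115077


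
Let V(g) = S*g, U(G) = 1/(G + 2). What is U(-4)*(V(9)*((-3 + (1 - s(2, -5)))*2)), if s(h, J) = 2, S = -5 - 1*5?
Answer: -360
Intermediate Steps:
S = -10 (S = -5 - 5 = -10)
U(G) = 1/(2 + G)
V(g) = -10*g
U(-4)*(V(9)*((-3 + (1 - s(2, -5)))*2)) = ((-10*9)*((-3 + (1 - 1*2))*2))/(2 - 4) = (-90*(-3 + (1 - 2))*2)/(-2) = -(-45)*(-3 - 1)*2 = -(-45)*(-4*2) = -(-45)*(-8) = -½*720 = -360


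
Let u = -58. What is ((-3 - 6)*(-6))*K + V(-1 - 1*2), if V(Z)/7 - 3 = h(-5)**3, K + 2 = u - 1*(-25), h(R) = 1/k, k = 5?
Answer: -233618/125 ≈ -1868.9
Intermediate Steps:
h(R) = 1/5
K = -35 (K = -2 + (-58 - 1*(-25)) = -2 + (-58 + 25) = -2 - 33 = -35)
V(Z) = 2632/125 (V(Z) = 21 + 7*(1/5)**3 = 21 + 7*(1/125) = 21 + 7/125 = 2632/125)
((-3 - 6)*(-6))*K + V(-1 - 1*2) = ((-3 - 6)*(-6))*(-35) + 2632/125 = -9*(-6)*(-35) + 2632/125 = 54*(-35) + 2632/125 = -1890 + 2632/125 = -233618/125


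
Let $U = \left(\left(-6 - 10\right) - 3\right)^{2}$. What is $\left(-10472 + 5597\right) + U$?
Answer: $-4514$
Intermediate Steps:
$U = 361$ ($U = \left(-16 - 3\right)^{2} = \left(-19\right)^{2} = 361$)
$\left(-10472 + 5597\right) + U = \left(-10472 + 5597\right) + 361 = -4875 + 361 = -4514$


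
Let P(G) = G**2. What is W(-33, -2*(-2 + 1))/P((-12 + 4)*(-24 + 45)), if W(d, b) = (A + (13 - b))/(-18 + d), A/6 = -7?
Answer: 31/1439424 ≈ 2.1536e-5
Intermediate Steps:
A = -42 (A = 6*(-7) = -42)
W(d, b) = (-29 - b)/(-18 + d) (W(d, b) = (-42 + (13 - b))/(-18 + d) = (-29 - b)/(-18 + d))
W(-33, -2*(-2 + 1))/P((-12 + 4)*(-24 + 45)) = ((-29 - (-2)*(-2 + 1))/(-18 - 33))/(((-12 + 4)*(-24 + 45))**2) = ((-29 - (-2)*(-1))/(-51))/((-8*21)**2) = (-(-29 - 1*2)/51)/((-168)**2) = -(-29 - 2)/51/28224 = -1/51*(-31)*(1/28224) = (31/51)*(1/28224) = 31/1439424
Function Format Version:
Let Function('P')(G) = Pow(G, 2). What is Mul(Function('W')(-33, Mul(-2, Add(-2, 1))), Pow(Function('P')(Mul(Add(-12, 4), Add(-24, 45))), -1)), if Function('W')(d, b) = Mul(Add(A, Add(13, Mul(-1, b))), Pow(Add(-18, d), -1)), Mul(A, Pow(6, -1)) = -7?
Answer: Rational(31, 1439424) ≈ 2.1536e-5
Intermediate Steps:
A = -42 (A = Mul(6, -7) = -42)
Function('W')(d, b) = Mul(Pow(Add(-18, d), -1), Add(-29, Mul(-1, b))) (Function('W')(d, b) = Mul(Add(-42, Add(13, Mul(-1, b))), Pow(Add(-18, d), -1)) = Mul(Add(-29, Mul(-1, b)), Pow(Add(-18, d), -1)) = Mul(Pow(Add(-18, d), -1), Add(-29, Mul(-1, b))))
Mul(Function('W')(-33, Mul(-2, Add(-2, 1))), Pow(Function('P')(Mul(Add(-12, 4), Add(-24, 45))), -1)) = Mul(Mul(Pow(Add(-18, -33), -1), Add(-29, Mul(-1, Mul(-2, Add(-2, 1))))), Pow(Pow(Mul(Add(-12, 4), Add(-24, 45)), 2), -1)) = Mul(Mul(Pow(-51, -1), Add(-29, Mul(-1, Mul(-2, -1)))), Pow(Pow(Mul(-8, 21), 2), -1)) = Mul(Mul(Rational(-1, 51), Add(-29, Mul(-1, 2))), Pow(Pow(-168, 2), -1)) = Mul(Mul(Rational(-1, 51), Add(-29, -2)), Pow(28224, -1)) = Mul(Mul(Rational(-1, 51), -31), Rational(1, 28224)) = Mul(Rational(31, 51), Rational(1, 28224)) = Rational(31, 1439424)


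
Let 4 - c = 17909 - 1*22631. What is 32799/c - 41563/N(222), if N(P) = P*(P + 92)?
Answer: 1044962977/164720004 ≈ 6.3439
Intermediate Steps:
N(P) = P*(92 + P)
c = 4726 (c = 4 - (17909 - 1*22631) = 4 - (17909 - 22631) = 4 - 1*(-4722) = 4 + 4722 = 4726)
32799/c - 41563/N(222) = 32799/4726 - 41563*1/(222*(92 + 222)) = 32799*(1/4726) - 41563/(222*314) = 32799/4726 - 41563/69708 = 1044962977/164720004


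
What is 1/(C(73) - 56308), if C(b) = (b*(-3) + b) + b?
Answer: -1/56381 ≈ -1.7736e-5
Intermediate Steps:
C(b) = -b (C(b) = (-3*b + b) + b = -2*b + b = -b)
1/(C(73) - 56308) = 1/(-1*73 - 56308) = 1/(-73 - 56308) = 1/(-56381) = -1/56381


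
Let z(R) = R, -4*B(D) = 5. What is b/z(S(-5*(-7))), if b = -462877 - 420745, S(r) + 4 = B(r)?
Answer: 3534488/21 ≈ 1.6831e+5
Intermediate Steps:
B(D) = -5/4 (B(D) = -¼*5 = -5/4)
S(r) = -21/4 (S(r) = -4 - 5/4 = -21/4)
b = -883622
b/z(S(-5*(-7))) = -883622/(-21/4) = -883622*(-4/21) = 3534488/21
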